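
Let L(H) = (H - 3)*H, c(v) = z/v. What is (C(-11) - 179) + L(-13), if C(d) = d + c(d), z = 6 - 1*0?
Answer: 192/11 ≈ 17.455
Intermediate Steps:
z = 6 (z = 6 + 0 = 6)
c(v) = 6/v
C(d) = d + 6/d
L(H) = H*(-3 + H) (L(H) = (-3 + H)*H = H*(-3 + H))
(C(-11) - 179) + L(-13) = ((-11 + 6/(-11)) - 179) - 13*(-3 - 13) = ((-11 + 6*(-1/11)) - 179) - 13*(-16) = ((-11 - 6/11) - 179) + 208 = (-127/11 - 179) + 208 = -2096/11 + 208 = 192/11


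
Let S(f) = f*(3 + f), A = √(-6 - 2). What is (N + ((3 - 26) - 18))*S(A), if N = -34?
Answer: 600 - 450*I*√2 ≈ 600.0 - 636.4*I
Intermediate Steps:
A = 2*I*√2 (A = √(-8) = 2*I*√2 ≈ 2.8284*I)
(N + ((3 - 26) - 18))*S(A) = (-34 + ((3 - 26) - 18))*((2*I*√2)*(3 + 2*I*√2)) = (-34 + (-23 - 18))*(2*I*√2*(3 + 2*I*√2)) = (-34 - 41)*(2*I*√2*(3 + 2*I*√2)) = -150*I*√2*(3 + 2*I*√2)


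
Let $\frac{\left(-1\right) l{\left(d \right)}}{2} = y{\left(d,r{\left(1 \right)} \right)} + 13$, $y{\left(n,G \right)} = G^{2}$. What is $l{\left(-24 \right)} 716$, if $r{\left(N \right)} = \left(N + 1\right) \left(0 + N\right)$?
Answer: $-24344$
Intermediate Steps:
$r{\left(N \right)} = N \left(1 + N\right)$ ($r{\left(N \right)} = \left(1 + N\right) N = N \left(1 + N\right)$)
$l{\left(d \right)} = -34$ ($l{\left(d \right)} = - 2 \left(\left(1 \left(1 + 1\right)\right)^{2} + 13\right) = - 2 \left(\left(1 \cdot 2\right)^{2} + 13\right) = - 2 \left(2^{2} + 13\right) = - 2 \left(4 + 13\right) = \left(-2\right) 17 = -34$)
$l{\left(-24 \right)} 716 = \left(-34\right) 716 = -24344$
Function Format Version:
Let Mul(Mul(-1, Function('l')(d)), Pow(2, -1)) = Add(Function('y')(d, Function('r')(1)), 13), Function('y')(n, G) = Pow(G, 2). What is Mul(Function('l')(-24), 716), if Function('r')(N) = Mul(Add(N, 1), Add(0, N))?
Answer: -24344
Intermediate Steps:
Function('r')(N) = Mul(N, Add(1, N)) (Function('r')(N) = Mul(Add(1, N), N) = Mul(N, Add(1, N)))
Function('l')(d) = -34 (Function('l')(d) = Mul(-2, Add(Pow(Mul(1, Add(1, 1)), 2), 13)) = Mul(-2, Add(Pow(Mul(1, 2), 2), 13)) = Mul(-2, Add(Pow(2, 2), 13)) = Mul(-2, Add(4, 13)) = Mul(-2, 17) = -34)
Mul(Function('l')(-24), 716) = Mul(-34, 716) = -24344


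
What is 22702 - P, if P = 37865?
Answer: -15163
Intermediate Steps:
22702 - P = 22702 - 1*37865 = 22702 - 37865 = -15163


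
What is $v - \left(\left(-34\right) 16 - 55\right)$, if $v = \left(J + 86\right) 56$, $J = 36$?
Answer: $7431$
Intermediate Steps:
$v = 6832$ ($v = \left(36 + 86\right) 56 = 122 \cdot 56 = 6832$)
$v - \left(\left(-34\right) 16 - 55\right) = 6832 - \left(\left(-34\right) 16 - 55\right) = 6832 - \left(-544 - 55\right) = 6832 - -599 = 6832 + 599 = 7431$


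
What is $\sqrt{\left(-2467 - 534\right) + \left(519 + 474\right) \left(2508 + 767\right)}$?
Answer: $\sqrt{3249074} \approx 1802.5$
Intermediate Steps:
$\sqrt{\left(-2467 - 534\right) + \left(519 + 474\right) \left(2508 + 767\right)} = \sqrt{\left(-2467 - 534\right) + 993 \cdot 3275} = \sqrt{-3001 + 3252075} = \sqrt{3249074}$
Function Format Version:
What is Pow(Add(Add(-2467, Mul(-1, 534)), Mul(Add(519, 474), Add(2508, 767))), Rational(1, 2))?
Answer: Pow(3249074, Rational(1, 2)) ≈ 1802.5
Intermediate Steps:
Pow(Add(Add(-2467, Mul(-1, 534)), Mul(Add(519, 474), Add(2508, 767))), Rational(1, 2)) = Pow(Add(Add(-2467, -534), Mul(993, 3275)), Rational(1, 2)) = Pow(Add(-3001, 3252075), Rational(1, 2)) = Pow(3249074, Rational(1, 2))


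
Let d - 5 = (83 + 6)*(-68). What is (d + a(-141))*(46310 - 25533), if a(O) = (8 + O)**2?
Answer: 241885834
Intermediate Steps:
d = -6047 (d = 5 + (83 + 6)*(-68) = 5 + 89*(-68) = 5 - 6052 = -6047)
(d + a(-141))*(46310 - 25533) = (-6047 + (8 - 141)**2)*(46310 - 25533) = (-6047 + (-133)**2)*20777 = (-6047 + 17689)*20777 = 11642*20777 = 241885834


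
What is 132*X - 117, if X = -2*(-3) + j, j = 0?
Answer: 675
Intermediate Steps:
X = 6 (X = -2*(-3) + 0 = 6 + 0 = 6)
132*X - 117 = 132*6 - 117 = 792 - 117 = 675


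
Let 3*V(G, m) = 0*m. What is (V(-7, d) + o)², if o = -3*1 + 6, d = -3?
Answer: 9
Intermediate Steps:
o = 3 (o = -3 + 6 = 3)
V(G, m) = 0 (V(G, m) = (0*m)/3 = (⅓)*0 = 0)
(V(-7, d) + o)² = (0 + 3)² = 3² = 9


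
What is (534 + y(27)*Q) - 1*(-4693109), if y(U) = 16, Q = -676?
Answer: 4682827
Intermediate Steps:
(534 + y(27)*Q) - 1*(-4693109) = (534 + 16*(-676)) - 1*(-4693109) = (534 - 10816) + 4693109 = -10282 + 4693109 = 4682827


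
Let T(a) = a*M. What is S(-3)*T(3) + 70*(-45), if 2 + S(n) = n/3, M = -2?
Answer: -3132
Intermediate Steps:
S(n) = -2 + n/3
T(a) = -2*a (T(a) = a*(-2) = -2*a)
S(-3)*T(3) + 70*(-45) = (-2 + (1/3)*(-3))*(-2*3) + 70*(-45) = (-2 - 1)*(-6) - 3150 = -3*(-6) - 3150 = 18 - 3150 = -3132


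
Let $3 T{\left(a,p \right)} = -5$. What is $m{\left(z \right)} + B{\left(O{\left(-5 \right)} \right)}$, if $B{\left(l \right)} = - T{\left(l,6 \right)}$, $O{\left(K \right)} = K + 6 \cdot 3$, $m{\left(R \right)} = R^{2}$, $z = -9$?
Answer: $\frac{248}{3} \approx 82.667$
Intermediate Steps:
$T{\left(a,p \right)} = - \frac{5}{3}$ ($T{\left(a,p \right)} = \frac{1}{3} \left(-5\right) = - \frac{5}{3}$)
$O{\left(K \right)} = 18 + K$ ($O{\left(K \right)} = K + 18 = 18 + K$)
$B{\left(l \right)} = \frac{5}{3}$ ($B{\left(l \right)} = \left(-1\right) \left(- \frac{5}{3}\right) = \frac{5}{3}$)
$m{\left(z \right)} + B{\left(O{\left(-5 \right)} \right)} = \left(-9\right)^{2} + \frac{5}{3} = 81 + \frac{5}{3} = \frac{248}{3}$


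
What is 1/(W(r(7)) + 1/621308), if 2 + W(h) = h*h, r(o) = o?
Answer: 621308/29201477 ≈ 0.021277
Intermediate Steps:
W(h) = -2 + h² (W(h) = -2 + h*h = -2 + h²)
1/(W(r(7)) + 1/621308) = 1/((-2 + 7²) + 1/621308) = 1/((-2 + 49) + 1/621308) = 1/(47 + 1/621308) = 1/(29201477/621308) = 621308/29201477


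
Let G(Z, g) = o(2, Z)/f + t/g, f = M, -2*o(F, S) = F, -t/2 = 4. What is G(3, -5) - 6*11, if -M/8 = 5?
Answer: -515/8 ≈ -64.375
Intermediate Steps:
t = -8 (t = -2*4 = -8)
M = -40 (M = -8*5 = -40)
o(F, S) = -F/2
f = -40
G(Z, g) = 1/40 - 8/g (G(Z, g) = -½*2/(-40) - 8/g = -1*(-1/40) - 8/g = 1/40 - 8/g)
G(3, -5) - 6*11 = (1/40)*(-320 - 5)/(-5) - 6*11 = (1/40)*(-⅕)*(-325) - 66 = 13/8 - 66 = -515/8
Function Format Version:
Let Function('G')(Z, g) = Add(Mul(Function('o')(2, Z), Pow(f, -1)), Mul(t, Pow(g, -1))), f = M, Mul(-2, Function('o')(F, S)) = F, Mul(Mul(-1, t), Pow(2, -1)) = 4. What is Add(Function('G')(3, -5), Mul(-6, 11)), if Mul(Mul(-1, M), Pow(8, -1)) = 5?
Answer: Rational(-515, 8) ≈ -64.375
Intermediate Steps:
t = -8 (t = Mul(-2, 4) = -8)
M = -40 (M = Mul(-8, 5) = -40)
Function('o')(F, S) = Mul(Rational(-1, 2), F)
f = -40
Function('G')(Z, g) = Add(Rational(1, 40), Mul(-8, Pow(g, -1))) (Function('G')(Z, g) = Add(Mul(Mul(Rational(-1, 2), 2), Pow(-40, -1)), Mul(-8, Pow(g, -1))) = Add(Mul(-1, Rational(-1, 40)), Mul(-8, Pow(g, -1))) = Add(Rational(1, 40), Mul(-8, Pow(g, -1))))
Add(Function('G')(3, -5), Mul(-6, 11)) = Add(Mul(Rational(1, 40), Pow(-5, -1), Add(-320, -5)), Mul(-6, 11)) = Add(Mul(Rational(1, 40), Rational(-1, 5), -325), -66) = Add(Rational(13, 8), -66) = Rational(-515, 8)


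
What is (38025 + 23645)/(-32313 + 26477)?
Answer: -30835/2918 ≈ -10.567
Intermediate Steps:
(38025 + 23645)/(-32313 + 26477) = 61670/(-5836) = 61670*(-1/5836) = -30835/2918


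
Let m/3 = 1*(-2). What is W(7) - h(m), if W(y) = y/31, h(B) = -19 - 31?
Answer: 1557/31 ≈ 50.226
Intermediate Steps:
m = -6 (m = 3*(1*(-2)) = 3*(-2) = -6)
h(B) = -50
W(y) = y/31 (W(y) = y*(1/31) = y/31)
W(7) - h(m) = (1/31)*7 - 1*(-50) = 7/31 + 50 = 1557/31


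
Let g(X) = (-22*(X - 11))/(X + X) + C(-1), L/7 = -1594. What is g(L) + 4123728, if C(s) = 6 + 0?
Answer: 46012501113/11158 ≈ 4.1237e+6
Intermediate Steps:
C(s) = 6
L = -11158 (L = 7*(-1594) = -11158)
g(X) = 6 + (242 - 22*X)/(2*X) (g(X) = (-22*(X - 11))/(X + X) + 6 = (-22*(-11 + X))/((2*X)) + 6 = (242 - 22*X)*(1/(2*X)) + 6 = (242 - 22*X)/(2*X) + 6 = 6 + (242 - 22*X)/(2*X))
g(L) + 4123728 = (-5 + 121/(-11158)) + 4123728 = (-5 + 121*(-1/11158)) + 4123728 = (-5 - 121/11158) + 4123728 = -55911/11158 + 4123728 = 46012501113/11158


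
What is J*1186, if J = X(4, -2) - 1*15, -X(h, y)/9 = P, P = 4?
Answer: -60486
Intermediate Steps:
X(h, y) = -36 (X(h, y) = -9*4 = -36)
J = -51 (J = -36 - 1*15 = -36 - 15 = -51)
J*1186 = -51*1186 = -60486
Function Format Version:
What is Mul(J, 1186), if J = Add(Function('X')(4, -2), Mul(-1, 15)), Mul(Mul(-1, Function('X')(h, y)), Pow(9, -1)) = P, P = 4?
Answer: -60486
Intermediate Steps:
Function('X')(h, y) = -36 (Function('X')(h, y) = Mul(-9, 4) = -36)
J = -51 (J = Add(-36, Mul(-1, 15)) = Add(-36, -15) = -51)
Mul(J, 1186) = Mul(-51, 1186) = -60486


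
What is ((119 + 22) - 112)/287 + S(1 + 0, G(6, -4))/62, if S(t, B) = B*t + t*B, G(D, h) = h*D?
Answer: -5989/8897 ≈ -0.67315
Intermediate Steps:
G(D, h) = D*h
S(t, B) = 2*B*t (S(t, B) = B*t + B*t = 2*B*t)
((119 + 22) - 112)/287 + S(1 + 0, G(6, -4))/62 = ((119 + 22) - 112)/287 + (2*(6*(-4))*(1 + 0))/62 = (141 - 112)*(1/287) + (2*(-24)*1)*(1/62) = 29*(1/287) - 48*1/62 = 29/287 - 24/31 = -5989/8897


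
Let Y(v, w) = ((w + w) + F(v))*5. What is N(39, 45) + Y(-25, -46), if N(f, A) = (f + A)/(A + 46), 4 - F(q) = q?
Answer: -4083/13 ≈ -314.08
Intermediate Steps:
F(q) = 4 - q
Y(v, w) = 20 - 5*v + 10*w (Y(v, w) = ((w + w) + (4 - v))*5 = (2*w + (4 - v))*5 = (4 - v + 2*w)*5 = 20 - 5*v + 10*w)
N(f, A) = (A + f)/(46 + A)
N(39, 45) + Y(-25, -46) = (45 + 39)/(46 + 45) + (20 - 5*(-25) + 10*(-46)) = 84/91 + (20 + 125 - 460) = (1/91)*84 - 315 = 12/13 - 315 = -4083/13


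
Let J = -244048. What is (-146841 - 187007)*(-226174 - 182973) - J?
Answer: 136593151704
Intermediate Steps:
(-146841 - 187007)*(-226174 - 182973) - J = (-146841 - 187007)*(-226174 - 182973) - 1*(-244048) = -333848*(-409147) + 244048 = 136592907656 + 244048 = 136593151704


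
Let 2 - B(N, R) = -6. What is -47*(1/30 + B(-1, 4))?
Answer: -11327/30 ≈ -377.57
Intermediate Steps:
B(N, R) = 8 (B(N, R) = 2 - 1*(-6) = 2 + 6 = 8)
-47*(1/30 + B(-1, 4)) = -47*(1/30 + 8) = -47*241/30 = -11327/30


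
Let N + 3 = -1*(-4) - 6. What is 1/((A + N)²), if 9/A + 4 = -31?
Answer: 1225/33856 ≈ 0.036183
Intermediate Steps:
A = -9/35 (A = 9/(-4 - 31) = 9/(-35) = 9*(-1/35) = -9/35 ≈ -0.25714)
N = -5 (N = -3 + (-1*(-4) - 6) = -3 + (4 - 6) = -3 - 2 = -5)
1/((A + N)²) = 1/((-9/35 - 5)²) = 1/((-184/35)²) = 1/(33856/1225) = 1225/33856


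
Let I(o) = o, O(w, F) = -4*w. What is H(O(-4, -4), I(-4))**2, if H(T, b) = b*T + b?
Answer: 4624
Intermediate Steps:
H(T, b) = b + T*b (H(T, b) = T*b + b = b + T*b)
H(O(-4, -4), I(-4))**2 = (-4*(1 - 4*(-4)))**2 = (-4*(1 + 16))**2 = (-4*17)**2 = (-68)**2 = 4624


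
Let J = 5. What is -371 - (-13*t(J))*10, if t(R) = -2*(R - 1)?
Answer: -1411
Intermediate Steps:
t(R) = 2 - 2*R (t(R) = -2*(-1 + R) = 2 - 2*R)
-371 - (-13*t(J))*10 = -371 - (-13*(2 - 2*5))*10 = -371 - (-13*(2 - 10))*10 = -371 - (-13*(-8))*10 = -371 - 104*10 = -371 - 1*1040 = -371 - 1040 = -1411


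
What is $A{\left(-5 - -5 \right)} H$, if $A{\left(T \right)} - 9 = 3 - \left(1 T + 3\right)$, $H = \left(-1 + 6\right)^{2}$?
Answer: $225$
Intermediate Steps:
$H = 25$ ($H = 5^{2} = 25$)
$A{\left(T \right)} = 9 - T$ ($A{\left(T \right)} = 9 + \left(3 - \left(1 T + 3\right)\right) = 9 + \left(3 - \left(T + 3\right)\right) = 9 + \left(3 - \left(3 + T\right)\right) = 9 - T$)
$A{\left(-5 - -5 \right)} H = \left(9 - \left(-5 - -5\right)\right) 25 = \left(9 - \left(-5 + 5\right)\right) 25 = \left(9 - 0\right) 25 = \left(9 + 0\right) 25 = 9 \cdot 25 = 225$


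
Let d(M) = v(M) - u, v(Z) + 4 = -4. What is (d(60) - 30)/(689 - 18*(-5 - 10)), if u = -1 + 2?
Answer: -39/959 ≈ -0.040667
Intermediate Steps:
u = 1
v(Z) = -8 (v(Z) = -4 - 4 = -8)
d(M) = -9 (d(M) = -8 - 1*1 = -8 - 1 = -9)
(d(60) - 30)/(689 - 18*(-5 - 10)) = (-9 - 30)/(689 - 18*(-5 - 10)) = -39/(689 - 18*(-15)) = -39/(689 + 270) = -39/959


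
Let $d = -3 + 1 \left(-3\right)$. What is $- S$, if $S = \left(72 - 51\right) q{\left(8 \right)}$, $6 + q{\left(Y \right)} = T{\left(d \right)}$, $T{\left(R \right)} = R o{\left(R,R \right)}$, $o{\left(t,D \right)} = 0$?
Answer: $126$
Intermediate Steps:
$d = -6$ ($d = -3 - 3 = -6$)
$T{\left(R \right)} = 0$ ($T{\left(R \right)} = R 0 = 0$)
$q{\left(Y \right)} = -6$ ($q{\left(Y \right)} = -6 + 0 = -6$)
$S = -126$ ($S = \left(72 - 51\right) \left(-6\right) = 21 \left(-6\right) = -126$)
$- S = \left(-1\right) \left(-126\right) = 126$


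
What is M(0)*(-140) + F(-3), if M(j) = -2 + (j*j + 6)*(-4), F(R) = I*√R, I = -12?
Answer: 3640 - 12*I*√3 ≈ 3640.0 - 20.785*I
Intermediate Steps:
F(R) = -12*√R
M(j) = -26 - 4*j² (M(j) = -2 + (j² + 6)*(-4) = -2 + (6 + j²)*(-4) = -2 + (-24 - 4*j²) = -26 - 4*j²)
M(0)*(-140) + F(-3) = (-26 - 4*0²)*(-140) - 12*I*√3 = (-26 - 4*0)*(-140) - 12*I*√3 = (-26 + 0)*(-140) - 12*I*√3 = -26*(-140) - 12*I*√3 = 3640 - 12*I*√3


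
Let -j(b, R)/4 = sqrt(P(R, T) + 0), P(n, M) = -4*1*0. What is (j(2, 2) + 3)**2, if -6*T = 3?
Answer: 9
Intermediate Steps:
T = -1/2 (T = -1/6*3 = -1/2 ≈ -0.50000)
P(n, M) = 0 (P(n, M) = -4*0 = 0)
j(b, R) = 0 (j(b, R) = -4*sqrt(0 + 0) = -4*sqrt(0) = -4*0 = 0)
(j(2, 2) + 3)**2 = (0 + 3)**2 = 3**2 = 9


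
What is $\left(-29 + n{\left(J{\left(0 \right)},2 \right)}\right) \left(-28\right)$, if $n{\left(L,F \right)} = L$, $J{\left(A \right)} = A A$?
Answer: $812$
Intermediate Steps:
$J{\left(A \right)} = A^{2}$
$\left(-29 + n{\left(J{\left(0 \right)},2 \right)}\right) \left(-28\right) = \left(-29 + 0^{2}\right) \left(-28\right) = \left(-29 + 0\right) \left(-28\right) = \left(-29\right) \left(-28\right) = 812$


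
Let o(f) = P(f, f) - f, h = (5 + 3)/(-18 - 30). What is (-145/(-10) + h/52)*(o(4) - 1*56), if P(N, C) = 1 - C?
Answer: -94983/104 ≈ -913.30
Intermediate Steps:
h = -⅙ (h = 8/(-48) = 8*(-1/48) = -⅙ ≈ -0.16667)
o(f) = 1 - 2*f (o(f) = (1 - f) - f = 1 - 2*f)
(-145/(-10) + h/52)*(o(4) - 1*56) = (-145/(-10) - ⅙/52)*((1 - 2*4) - 1*56) = (-145*(-⅒) - ⅙*1/52)*((1 - 8) - 56) = (29/2 - 1/312)*(-7 - 56) = (4523/312)*(-63) = -94983/104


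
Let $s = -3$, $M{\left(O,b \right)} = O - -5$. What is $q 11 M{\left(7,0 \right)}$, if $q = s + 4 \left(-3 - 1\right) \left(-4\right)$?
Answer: $8052$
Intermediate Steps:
$M{\left(O,b \right)} = 5 + O$ ($M{\left(O,b \right)} = O + 5 = 5 + O$)
$q = 61$ ($q = -3 + 4 \left(-3 - 1\right) \left(-4\right) = -3 + 4 \left(-4\right) \left(-4\right) = -3 - -64 = -3 + 64 = 61$)
$q 11 M{\left(7,0 \right)} = 61 \cdot 11 \left(5 + 7\right) = 61 \cdot 11 \cdot 12 = 61 \cdot 132 = 8052$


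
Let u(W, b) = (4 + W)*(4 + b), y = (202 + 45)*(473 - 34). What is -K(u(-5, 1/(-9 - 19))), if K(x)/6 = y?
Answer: -650598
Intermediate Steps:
y = 108433 (y = 247*439 = 108433)
K(x) = 650598 (K(x) = 6*108433 = 650598)
-K(u(-5, 1/(-9 - 19))) = -1*650598 = -650598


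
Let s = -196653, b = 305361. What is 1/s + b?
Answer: 60050156732/196653 ≈ 3.0536e+5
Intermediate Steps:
1/s + b = 1/(-196653) + 305361 = -1/196653 + 305361 = 60050156732/196653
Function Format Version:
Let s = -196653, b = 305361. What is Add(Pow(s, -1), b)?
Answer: Rational(60050156732, 196653) ≈ 3.0536e+5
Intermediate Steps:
Add(Pow(s, -1), b) = Add(Pow(-196653, -1), 305361) = Add(Rational(-1, 196653), 305361) = Rational(60050156732, 196653)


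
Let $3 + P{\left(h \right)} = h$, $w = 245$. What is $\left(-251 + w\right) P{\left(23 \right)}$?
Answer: $-120$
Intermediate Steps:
$P{\left(h \right)} = -3 + h$
$\left(-251 + w\right) P{\left(23 \right)} = \left(-251 + 245\right) \left(-3 + 23\right) = \left(-6\right) 20 = -120$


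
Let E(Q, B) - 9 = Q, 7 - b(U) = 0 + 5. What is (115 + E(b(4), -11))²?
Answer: 15876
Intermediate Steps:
b(U) = 2 (b(U) = 7 - (0 + 5) = 7 - 1*5 = 7 - 5 = 2)
E(Q, B) = 9 + Q
(115 + E(b(4), -11))² = (115 + (9 + 2))² = (115 + 11)² = 126² = 15876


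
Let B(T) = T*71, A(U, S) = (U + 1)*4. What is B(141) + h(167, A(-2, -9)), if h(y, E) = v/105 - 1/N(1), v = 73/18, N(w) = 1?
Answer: 18918973/1890 ≈ 10010.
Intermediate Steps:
A(U, S) = 4 + 4*U (A(U, S) = (1 + U)*4 = 4 + 4*U)
v = 73/18 (v = 73*(1/18) = 73/18 ≈ 4.0556)
h(y, E) = -1817/1890 (h(y, E) = (73/18)/105 - 1/1 = (73/18)*(1/105) - 1*1 = 73/1890 - 1 = -1817/1890)
B(T) = 71*T
B(141) + h(167, A(-2, -9)) = 71*141 - 1817/1890 = 10011 - 1817/1890 = 18918973/1890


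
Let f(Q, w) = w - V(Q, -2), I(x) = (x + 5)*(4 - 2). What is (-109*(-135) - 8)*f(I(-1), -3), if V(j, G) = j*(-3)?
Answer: 308847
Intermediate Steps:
I(x) = 10 + 2*x (I(x) = (5 + x)*2 = 10 + 2*x)
V(j, G) = -3*j
f(Q, w) = w + 3*Q (f(Q, w) = w - (-3)*Q = w + 3*Q)
(-109*(-135) - 8)*f(I(-1), -3) = (-109*(-135) - 8)*(-3 + 3*(10 + 2*(-1))) = (14715 - 8)*(-3 + 3*(10 - 2)) = 14707*(-3 + 3*8) = 14707*(-3 + 24) = 14707*21 = 308847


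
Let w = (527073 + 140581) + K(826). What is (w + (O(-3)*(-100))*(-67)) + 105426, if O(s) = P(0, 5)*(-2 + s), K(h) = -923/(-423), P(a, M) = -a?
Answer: 327013763/423 ≈ 7.7308e+5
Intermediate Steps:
K(h) = 923/423 (K(h) = -923*(-1/423) = 923/423)
O(s) = 0 (O(s) = (-1*0)*(-2 + s) = 0*(-2 + s) = 0)
w = 282418565/423 (w = (527073 + 140581) + 923/423 = 667654 + 923/423 = 282418565/423 ≈ 6.6766e+5)
(w + (O(-3)*(-100))*(-67)) + 105426 = (282418565/423 + (0*(-100))*(-67)) + 105426 = (282418565/423 + 0*(-67)) + 105426 = (282418565/423 + 0) + 105426 = 282418565/423 + 105426 = 327013763/423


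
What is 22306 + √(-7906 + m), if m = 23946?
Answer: 22306 + 2*√4010 ≈ 22433.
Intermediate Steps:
22306 + √(-7906 + m) = 22306 + √(-7906 + 23946) = 22306 + √16040 = 22306 + 2*√4010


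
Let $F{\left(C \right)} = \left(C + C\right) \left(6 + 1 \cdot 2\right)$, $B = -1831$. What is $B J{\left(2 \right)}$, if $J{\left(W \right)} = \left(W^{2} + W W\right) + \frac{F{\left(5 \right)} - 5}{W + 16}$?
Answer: $- \frac{133663}{6} \approx -22277.0$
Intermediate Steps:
$F{\left(C \right)} = 16 C$ ($F{\left(C \right)} = 2 C \left(6 + 2\right) = 2 C 8 = 16 C$)
$J{\left(W \right)} = 2 W^{2} + \frac{75}{16 + W}$ ($J{\left(W \right)} = \left(W^{2} + W W\right) + \frac{16 \cdot 5 - 5}{W + 16} = \left(W^{2} + W^{2}\right) + \frac{80 - 5}{16 + W} = 2 W^{2} + \frac{75}{16 + W}$)
$B J{\left(2 \right)} = - 1831 \frac{75 + 2 \cdot 2^{3} + 32 \cdot 2^{2}}{16 + 2} = - 1831 \frac{75 + 2 \cdot 8 + 32 \cdot 4}{18} = - 1831 \frac{75 + 16 + 128}{18} = - 1831 \cdot \frac{1}{18} \cdot 219 = \left(-1831\right) \frac{73}{6} = - \frac{133663}{6}$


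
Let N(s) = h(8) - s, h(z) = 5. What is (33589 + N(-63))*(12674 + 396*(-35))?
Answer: -39917202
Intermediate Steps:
N(s) = 5 - s
(33589 + N(-63))*(12674 + 396*(-35)) = (33589 + (5 - 1*(-63)))*(12674 + 396*(-35)) = (33589 + (5 + 63))*(12674 - 13860) = (33589 + 68)*(-1186) = 33657*(-1186) = -39917202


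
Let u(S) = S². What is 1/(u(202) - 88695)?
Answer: -1/47891 ≈ -2.0881e-5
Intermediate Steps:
1/(u(202) - 88695) = 1/(202² - 88695) = 1/(40804 - 88695) = 1/(-47891) = -1/47891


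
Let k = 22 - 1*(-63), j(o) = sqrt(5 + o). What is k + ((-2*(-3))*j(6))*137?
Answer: 85 + 822*sqrt(11) ≈ 2811.3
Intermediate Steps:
k = 85 (k = 22 + 63 = 85)
k + ((-2*(-3))*j(6))*137 = 85 + ((-2*(-3))*sqrt(5 + 6))*137 = 85 + (6*sqrt(11))*137 = 85 + 822*sqrt(11)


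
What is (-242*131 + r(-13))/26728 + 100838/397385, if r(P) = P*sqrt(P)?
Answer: -4951350603/5310653140 - I*sqrt(13)/2056 ≈ -0.93234 - 0.0017537*I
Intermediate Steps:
r(P) = P**(3/2)
(-242*131 + r(-13))/26728 + 100838/397385 = (-242*131 + (-13)**(3/2))/26728 + 100838/397385 = (-31702 - 13*I*sqrt(13))*(1/26728) + 100838*(1/397385) = (-15851/13364 - I*sqrt(13)/2056) + 100838/397385 = -4951350603/5310653140 - I*sqrt(13)/2056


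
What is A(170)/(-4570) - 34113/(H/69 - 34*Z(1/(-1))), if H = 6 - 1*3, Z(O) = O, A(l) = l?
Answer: -119525018/119277 ≈ -1002.1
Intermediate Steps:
H = 3 (H = 6 - 3 = 3)
A(170)/(-4570) - 34113/(H/69 - 34*Z(1/(-1))) = 170/(-4570) - 34113/(3/69 - 34/(-1)) = 170*(-1/4570) - 34113/(3*(1/69) - 34*(-1)) = -17/457 - 34113/(1/23 - 34*(-1)) = -17/457 - 34113/(1/23 + 34) = -17/457 - 34113/783/23 = -17/457 - 34113*23/783 = -17/457 - 261533/261 = -119525018/119277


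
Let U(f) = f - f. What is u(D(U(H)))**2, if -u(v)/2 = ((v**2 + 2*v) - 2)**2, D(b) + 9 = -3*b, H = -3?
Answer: 55383364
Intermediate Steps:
U(f) = 0
D(b) = -9 - 3*b
u(v) = -2*(-2 + v**2 + 2*v)**2 (u(v) = -2*((v**2 + 2*v) - 2)**2 = -2*(-2 + v**2 + 2*v)**2)
u(D(U(H)))**2 = (-2*(-2 + (-9 - 3*0)**2 + 2*(-9 - 3*0))**2)**2 = (-2*(-2 + (-9 + 0)**2 + 2*(-9 + 0))**2)**2 = (-2*(-2 + (-9)**2 + 2*(-9))**2)**2 = (-2*(-2 + 81 - 18)**2)**2 = (-2*61**2)**2 = (-2*3721)**2 = (-7442)**2 = 55383364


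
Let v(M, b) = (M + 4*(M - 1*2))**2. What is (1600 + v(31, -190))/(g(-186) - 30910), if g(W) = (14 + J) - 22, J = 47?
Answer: -23209/30871 ≈ -0.75181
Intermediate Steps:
v(M, b) = (-8 + 5*M)**2 (v(M, b) = (M + 4*(M - 2))**2 = (M + 4*(-2 + M))**2 = (M + (-8 + 4*M))**2 = (-8 + 5*M)**2)
g(W) = 39 (g(W) = (14 + 47) - 22 = 61 - 22 = 39)
(1600 + v(31, -190))/(g(-186) - 30910) = (1600 + (-8 + 5*31)**2)/(39 - 30910) = (1600 + (-8 + 155)**2)/(-30871) = (1600 + 147**2)*(-1/30871) = (1600 + 21609)*(-1/30871) = 23209*(-1/30871) = -23209/30871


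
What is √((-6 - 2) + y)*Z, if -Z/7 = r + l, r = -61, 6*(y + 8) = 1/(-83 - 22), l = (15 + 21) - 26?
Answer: 17*I*√705670/10 ≈ 1428.1*I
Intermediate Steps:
l = 10 (l = 36 - 26 = 10)
y = -5041/630 (y = -8 + 1/(6*(-83 - 22)) = -8 + (⅙)/(-105) = -8 + (⅙)*(-1/105) = -8 - 1/630 = -5041/630 ≈ -8.0016)
Z = 357 (Z = -7*(-61 + 10) = -7*(-51) = 357)
√((-6 - 2) + y)*Z = √((-6 - 2) - 5041/630)*357 = √(-8 - 5041/630)*357 = √(-10081/630)*357 = (I*√705670/210)*357 = 17*I*√705670/10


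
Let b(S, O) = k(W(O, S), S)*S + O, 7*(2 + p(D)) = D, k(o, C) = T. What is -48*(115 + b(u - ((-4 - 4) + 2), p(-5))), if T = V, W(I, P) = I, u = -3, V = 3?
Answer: -40752/7 ≈ -5821.7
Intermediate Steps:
T = 3
k(o, C) = 3
p(D) = -2 + D/7
b(S, O) = O + 3*S (b(S, O) = 3*S + O = O + 3*S)
-48*(115 + b(u - ((-4 - 4) + 2), p(-5))) = -48*(115 + ((-2 + (⅐)*(-5)) + 3*(-3 - ((-4 - 4) + 2)))) = -48*(115 + ((-2 - 5/7) + 3*(-3 - (-8 + 2)))) = -48*(115 + (-19/7 + 3*(-3 - 1*(-6)))) = -48*(115 + (-19/7 + 3*(-3 + 6))) = -48*(115 + (-19/7 + 3*3)) = -48*(115 + (-19/7 + 9)) = -48*(115 + 44/7) = -48*849/7 = -40752/7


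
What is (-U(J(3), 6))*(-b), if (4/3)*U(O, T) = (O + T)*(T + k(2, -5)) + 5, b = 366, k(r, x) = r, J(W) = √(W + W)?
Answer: 29097/2 + 2196*√6 ≈ 19928.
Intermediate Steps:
J(W) = √2*√W (J(W) = √(2*W) = √2*√W)
U(O, T) = 15/4 + 3*(2 + T)*(O + T)/4 (U(O, T) = 3*((O + T)*(T + 2) + 5)/4 = 3*((O + T)*(2 + T) + 5)/4 = 3*((2 + T)*(O + T) + 5)/4 = 3*(5 + (2 + T)*(O + T))/4 = 15/4 + 3*(2 + T)*(O + T)/4)
(-U(J(3), 6))*(-b) = (-(15/4 + 3*(√2*√3)/2 + (3/2)*6 + (¾)*6² + (¾)*(√2*√3)*6))*(-1*366) = -(15/4 + 3*√6/2 + 9 + (¾)*36 + (¾)*√6*6)*(-366) = -(15/4 + 3*√6/2 + 9 + 27 + 9*√6/2)*(-366) = -(159/4 + 6*√6)*(-366) = (-159/4 - 6*√6)*(-366) = 29097/2 + 2196*√6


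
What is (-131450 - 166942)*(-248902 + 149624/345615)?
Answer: 8556302584903184/115205 ≈ 7.4270e+10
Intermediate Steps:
(-131450 - 166942)*(-248902 + 149624/345615) = -298392*(-248902 + 149624*(1/345615)) = -298392*(-248902 + 149624/345615) = -298392*(-86024115106/345615) = 8556302584903184/115205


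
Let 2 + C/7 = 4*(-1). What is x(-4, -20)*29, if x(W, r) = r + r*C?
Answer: 23780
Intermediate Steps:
C = -42 (C = -14 + 7*(4*(-1)) = -14 + 7*(-4) = -14 - 28 = -42)
x(W, r) = -41*r (x(W, r) = r + r*(-42) = r - 42*r = -41*r)
x(-4, -20)*29 = -41*(-20)*29 = 820*29 = 23780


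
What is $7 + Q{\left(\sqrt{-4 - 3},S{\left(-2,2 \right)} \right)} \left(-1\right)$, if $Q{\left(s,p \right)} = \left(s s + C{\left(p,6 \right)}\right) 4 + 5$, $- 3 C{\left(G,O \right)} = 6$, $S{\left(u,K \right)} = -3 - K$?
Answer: $38$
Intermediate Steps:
$C{\left(G,O \right)} = -2$ ($C{\left(G,O \right)} = \left(- \frac{1}{3}\right) 6 = -2$)
$Q{\left(s,p \right)} = -3 + 4 s^{2}$ ($Q{\left(s,p \right)} = \left(s s - 2\right) 4 + 5 = \left(s^{2} - 2\right) 4 + 5 = \left(-2 + s^{2}\right) 4 + 5 = \left(-8 + 4 s^{2}\right) + 5 = -3 + 4 s^{2}$)
$7 + Q{\left(\sqrt{-4 - 3},S{\left(-2,2 \right)} \right)} \left(-1\right) = 7 + \left(-3 + 4 \left(\sqrt{-4 - 3}\right)^{2}\right) \left(-1\right) = 7 + \left(-3 + 4 \left(\sqrt{-7}\right)^{2}\right) \left(-1\right) = 7 + \left(-3 + 4 \left(i \sqrt{7}\right)^{2}\right) \left(-1\right) = 7 + \left(-3 + 4 \left(-7\right)\right) \left(-1\right) = 7 + \left(-3 - 28\right) \left(-1\right) = 7 - -31 = 7 + 31 = 38$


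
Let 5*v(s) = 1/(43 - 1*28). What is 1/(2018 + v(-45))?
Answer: 75/151351 ≈ 0.00049554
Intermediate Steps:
v(s) = 1/75 (v(s) = 1/(5*(43 - 1*28)) = 1/(5*(43 - 28)) = (⅕)/15 = (⅕)*(1/15) = 1/75)
1/(2018 + v(-45)) = 1/(2018 + 1/75) = 1/(151351/75) = 75/151351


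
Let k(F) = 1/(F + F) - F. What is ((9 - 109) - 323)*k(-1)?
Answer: -423/2 ≈ -211.50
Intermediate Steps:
k(F) = 1/(2*F) - F
((9 - 109) - 323)*k(-1) = ((9 - 109) - 323)*((½)/(-1) - 1*(-1)) = (-100 - 323)*((½)*(-1) + 1) = -423*(-½ + 1) = -423*½ = -423/2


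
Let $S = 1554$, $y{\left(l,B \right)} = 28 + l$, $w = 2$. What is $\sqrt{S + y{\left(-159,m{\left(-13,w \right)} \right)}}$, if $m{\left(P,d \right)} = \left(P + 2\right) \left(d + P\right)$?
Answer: $\sqrt{1423} \approx 37.723$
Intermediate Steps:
$m{\left(P,d \right)} = \left(2 + P\right) \left(P + d\right)$
$\sqrt{S + y{\left(-159,m{\left(-13,w \right)} \right)}} = \sqrt{1554 + \left(28 - 159\right)} = \sqrt{1554 - 131} = \sqrt{1423}$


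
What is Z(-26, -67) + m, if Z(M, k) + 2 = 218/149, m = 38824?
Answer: 5784696/149 ≈ 38823.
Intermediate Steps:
Z(M, k) = -80/149 (Z(M, k) = -2 + 218/149 = -80/149)
Z(-26, -67) + m = -80/149 + 38824 = 5784696/149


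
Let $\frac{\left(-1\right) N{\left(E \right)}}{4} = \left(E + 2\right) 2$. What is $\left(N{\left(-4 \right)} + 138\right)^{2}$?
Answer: $23716$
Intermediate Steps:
$N{\left(E \right)} = -16 - 8 E$ ($N{\left(E \right)} = - 4 \left(E + 2\right) 2 = - 4 \left(2 + E\right) 2 = - 4 \left(4 + 2 E\right) = -16 - 8 E$)
$\left(N{\left(-4 \right)} + 138\right)^{2} = \left(\left(-16 - -32\right) + 138\right)^{2} = \left(\left(-16 + 32\right) + 138\right)^{2} = \left(16 + 138\right)^{2} = 154^{2} = 23716$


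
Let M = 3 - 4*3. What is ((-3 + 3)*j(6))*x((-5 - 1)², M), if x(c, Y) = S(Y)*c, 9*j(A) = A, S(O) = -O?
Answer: 0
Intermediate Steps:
j(A) = A/9
M = -9 (M = 3 - 12 = -9)
x(c, Y) = -Y*c (x(c, Y) = (-Y)*c = -Y*c)
((-3 + 3)*j(6))*x((-5 - 1)², M) = ((-3 + 3)*((⅑)*6))*(-1*(-9)*(-5 - 1)²) = (0*(⅔))*(-1*(-9)*(-6)²) = 0*(-1*(-9)*36) = 0*324 = 0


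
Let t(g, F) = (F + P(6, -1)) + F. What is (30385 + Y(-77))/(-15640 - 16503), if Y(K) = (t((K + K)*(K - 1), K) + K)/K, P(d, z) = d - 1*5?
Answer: -2339875/2475011 ≈ -0.94540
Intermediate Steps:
P(d, z) = -5 + d (P(d, z) = d - 5 = -5 + d)
t(g, F) = 1 + 2*F (t(g, F) = (F + (-5 + 6)) + F = (F + 1) + F = (1 + F) + F = 1 + 2*F)
Y(K) = (1 + 3*K)/K (Y(K) = ((1 + 2*K) + K)/K = (1 + 3*K)/K)
(30385 + Y(-77))/(-15640 - 16503) = (30385 + (3 + 1/(-77)))/(-15640 - 16503) = (30385 + (3 - 1/77))/(-32143) = (30385 + 230/77)*(-1/32143) = (2339875/77)*(-1/32143) = -2339875/2475011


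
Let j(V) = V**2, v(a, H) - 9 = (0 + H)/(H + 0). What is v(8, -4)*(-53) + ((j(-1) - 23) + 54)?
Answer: -498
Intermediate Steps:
v(a, H) = 10 (v(a, H) = 9 + (0 + H)/(H + 0) = 9 + H/H = 9 + 1 = 10)
v(8, -4)*(-53) + ((j(-1) - 23) + 54) = 10*(-53) + (((-1)**2 - 23) + 54) = -530 + ((1 - 23) + 54) = -530 + (-22 + 54) = -530 + 32 = -498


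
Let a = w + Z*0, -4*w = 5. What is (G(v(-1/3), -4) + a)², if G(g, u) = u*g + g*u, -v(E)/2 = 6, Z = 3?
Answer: 143641/16 ≈ 8977.6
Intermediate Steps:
w = -5/4 (w = -¼*5 = -5/4 ≈ -1.2500)
v(E) = -12 (v(E) = -2*6 = -12)
G(g, u) = 2*g*u (G(g, u) = g*u + g*u = 2*g*u)
a = -5/4 (a = -5/4 + 3*0 = -5/4 + 0 = -5/4 ≈ -1.2500)
(G(v(-1/3), -4) + a)² = (2*(-12)*(-4) - 5/4)² = (96 - 5/4)² = (379/4)² = 143641/16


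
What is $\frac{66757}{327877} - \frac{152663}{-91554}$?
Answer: $\frac{56166556829}{30018450858} \approx 1.8711$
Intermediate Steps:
$\frac{66757}{327877} - \frac{152663}{-91554} = 66757 \cdot \frac{1}{327877} - - \frac{152663}{91554} = \frac{66757}{327877} + \frac{152663}{91554} = \frac{56166556829}{30018450858}$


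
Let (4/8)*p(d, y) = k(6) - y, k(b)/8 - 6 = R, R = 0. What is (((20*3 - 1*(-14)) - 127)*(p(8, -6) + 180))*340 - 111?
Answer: -5189871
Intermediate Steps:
k(b) = 48 (k(b) = 48 + 8*0 = 48 + 0 = 48)
p(d, y) = 96 - 2*y (p(d, y) = 2*(48 - y) = 96 - 2*y)
(((20*3 - 1*(-14)) - 127)*(p(8, -6) + 180))*340 - 111 = (((20*3 - 1*(-14)) - 127)*((96 - 2*(-6)) + 180))*340 - 111 = (((60 + 14) - 127)*((96 + 12) + 180))*340 - 111 = ((74 - 127)*(108 + 180))*340 - 111 = -53*288*340 - 111 = -15264*340 - 111 = -5189760 - 111 = -5189871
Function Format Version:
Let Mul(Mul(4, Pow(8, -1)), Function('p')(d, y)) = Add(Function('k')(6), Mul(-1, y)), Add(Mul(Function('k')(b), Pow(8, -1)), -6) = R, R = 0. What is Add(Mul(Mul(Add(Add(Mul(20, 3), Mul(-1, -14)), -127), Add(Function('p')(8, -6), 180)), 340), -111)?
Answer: -5189871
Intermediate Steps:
Function('k')(b) = 48 (Function('k')(b) = Add(48, Mul(8, 0)) = Add(48, 0) = 48)
Function('p')(d, y) = Add(96, Mul(-2, y)) (Function('p')(d, y) = Mul(2, Add(48, Mul(-1, y))) = Add(96, Mul(-2, y)))
Add(Mul(Mul(Add(Add(Mul(20, 3), Mul(-1, -14)), -127), Add(Function('p')(8, -6), 180)), 340), -111) = Add(Mul(Mul(Add(Add(Mul(20, 3), Mul(-1, -14)), -127), Add(Add(96, Mul(-2, -6)), 180)), 340), -111) = Add(Mul(Mul(Add(Add(60, 14), -127), Add(Add(96, 12), 180)), 340), -111) = Add(Mul(Mul(Add(74, -127), Add(108, 180)), 340), -111) = Add(Mul(Mul(-53, 288), 340), -111) = Add(Mul(-15264, 340), -111) = Add(-5189760, -111) = -5189871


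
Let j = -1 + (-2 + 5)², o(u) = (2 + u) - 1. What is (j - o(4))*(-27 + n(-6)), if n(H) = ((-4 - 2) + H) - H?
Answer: -99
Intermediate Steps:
o(u) = 1 + u
n(H) = -6 (n(H) = (-6 + H) - H = -6)
j = 8 (j = -1 + 3² = -1 + 9 = 8)
(j - o(4))*(-27 + n(-6)) = (8 - (1 + 4))*(-27 - 6) = (8 - 1*5)*(-33) = (8 - 5)*(-33) = 3*(-33) = -99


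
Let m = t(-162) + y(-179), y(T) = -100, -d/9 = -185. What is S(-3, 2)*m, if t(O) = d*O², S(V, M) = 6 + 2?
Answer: 349569280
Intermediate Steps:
d = 1665 (d = -9*(-185) = 1665)
S(V, M) = 8
t(O) = 1665*O²
m = 43696160 (m = 1665*(-162)² - 100 = 1665*26244 - 100 = 43696260 - 100 = 43696160)
S(-3, 2)*m = 8*43696160 = 349569280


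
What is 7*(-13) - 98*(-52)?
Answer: 5005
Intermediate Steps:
7*(-13) - 98*(-52) = -91 + 5096 = 5005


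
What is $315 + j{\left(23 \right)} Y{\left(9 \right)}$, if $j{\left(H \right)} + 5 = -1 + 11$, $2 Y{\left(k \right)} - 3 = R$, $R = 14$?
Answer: $\frac{715}{2} \approx 357.5$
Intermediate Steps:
$Y{\left(k \right)} = \frac{17}{2}$ ($Y{\left(k \right)} = \frac{3}{2} + \frac{1}{2} \cdot 14 = \frac{3}{2} + 7 = \frac{17}{2}$)
$j{\left(H \right)} = 5$ ($j{\left(H \right)} = -5 + \left(-1 + 11\right) = -5 + 10 = 5$)
$315 + j{\left(23 \right)} Y{\left(9 \right)} = 315 + 5 \cdot \frac{17}{2} = 315 + \frac{85}{2} = \frac{715}{2}$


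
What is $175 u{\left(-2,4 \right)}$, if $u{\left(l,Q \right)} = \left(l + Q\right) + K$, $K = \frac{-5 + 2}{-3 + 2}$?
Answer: $875$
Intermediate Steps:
$K = 3$ ($K = - \frac{3}{-1} = \left(-3\right) \left(-1\right) = 3$)
$u{\left(l,Q \right)} = 3 + Q + l$ ($u{\left(l,Q \right)} = \left(l + Q\right) + 3 = \left(Q + l\right) + 3 = 3 + Q + l$)
$175 u{\left(-2,4 \right)} = 175 \left(3 + 4 - 2\right) = 175 \cdot 5 = 875$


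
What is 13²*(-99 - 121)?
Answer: -37180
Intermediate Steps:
13²*(-99 - 121) = 169*(-220) = -37180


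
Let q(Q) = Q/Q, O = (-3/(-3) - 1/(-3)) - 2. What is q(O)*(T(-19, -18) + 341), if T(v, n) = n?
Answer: 323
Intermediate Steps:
O = -⅔ (O = (-3*(-⅓) - 1*(-⅓)) - 2 = (1 + ⅓) - 2 = 4/3 - 2 = -⅔ ≈ -0.66667)
q(Q) = 1
q(O)*(T(-19, -18) + 341) = 1*(-18 + 341) = 1*323 = 323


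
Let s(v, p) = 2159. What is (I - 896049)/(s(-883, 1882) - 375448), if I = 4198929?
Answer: -471840/53327 ≈ -8.8481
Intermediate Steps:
(I - 896049)/(s(-883, 1882) - 375448) = (4198929 - 896049)/(2159 - 375448) = 3302880/(-373289) = 3302880*(-1/373289) = -471840/53327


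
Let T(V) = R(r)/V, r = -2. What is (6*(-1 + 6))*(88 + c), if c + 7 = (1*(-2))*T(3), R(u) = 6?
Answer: 2310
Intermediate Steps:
T(V) = 6/V
c = -11 (c = -7 + (1*(-2))*(6/3) = -7 - 12/3 = -7 - 2*2 = -7 - 4 = -11)
(6*(-1 + 6))*(88 + c) = (6*(-1 + 6))*(88 - 11) = (6*5)*77 = 30*77 = 2310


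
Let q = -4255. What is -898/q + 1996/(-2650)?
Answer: -611328/1127575 ≈ -0.54216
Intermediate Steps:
-898/q + 1996/(-2650) = -898/(-4255) + 1996/(-2650) = -898*(-1/4255) + 1996*(-1/2650) = 898/4255 - 998/1325 = -611328/1127575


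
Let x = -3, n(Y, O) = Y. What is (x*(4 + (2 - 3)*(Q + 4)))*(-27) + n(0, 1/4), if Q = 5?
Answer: -405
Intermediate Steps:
(x*(4 + (2 - 3)*(Q + 4)))*(-27) + n(0, 1/4) = -3*(4 + (2 - 3)*(5 + 4))*(-27) + 0 = -3*(4 - 1*9)*(-27) + 0 = -3*(4 - 9)*(-27) + 0 = -3*(-5)*(-27) + 0 = 15*(-27) + 0 = -405 + 0 = -405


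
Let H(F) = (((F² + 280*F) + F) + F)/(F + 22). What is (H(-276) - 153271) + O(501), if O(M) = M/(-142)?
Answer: -2764035265/18034 ≈ -1.5327e+5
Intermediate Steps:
H(F) = (F² + 282*F)/(22 + F) (H(F) = ((F² + 281*F) + F)/(22 + F) = (F² + 282*F)/(22 + F))
O(M) = -M/142 (O(M) = M*(-1/142) = -M/142)
(H(-276) - 153271) + O(501) = (-276*(282 - 276)/(22 - 276) - 153271) - 1/142*501 = (-276*6/(-254) - 153271) - 501/142 = (-276*(-1/254)*6 - 153271) - 501/142 = (828/127 - 153271) - 501/142 = -19464589/127 - 501/142 = -2764035265/18034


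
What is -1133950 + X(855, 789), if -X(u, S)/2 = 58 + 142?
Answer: -1134350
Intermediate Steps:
X(u, S) = -400 (X(u, S) = -2*(58 + 142) = -2*200 = -400)
-1133950 + X(855, 789) = -1133950 - 400 = -1134350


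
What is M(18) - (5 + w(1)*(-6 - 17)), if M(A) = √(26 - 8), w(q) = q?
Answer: 18 + 3*√2 ≈ 22.243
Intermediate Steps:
M(A) = 3*√2 (M(A) = √18 = 3*√2)
M(18) - (5 + w(1)*(-6 - 17)) = 3*√2 - (5 + 1*(-6 - 17)) = 3*√2 - (5 + 1*(-23)) = 3*√2 - (5 - 23) = 3*√2 - 1*(-18) = 3*√2 + 18 = 18 + 3*√2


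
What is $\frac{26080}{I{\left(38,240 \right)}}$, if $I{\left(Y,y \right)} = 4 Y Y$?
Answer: $\frac{1630}{361} \approx 4.5152$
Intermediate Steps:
$I{\left(Y,y \right)} = 4 Y^{2}$
$\frac{26080}{I{\left(38,240 \right)}} = \frac{26080}{4 \cdot 38^{2}} = \frac{26080}{4 \cdot 1444} = \frac{26080}{5776} = 26080 \cdot \frac{1}{5776} = \frac{1630}{361}$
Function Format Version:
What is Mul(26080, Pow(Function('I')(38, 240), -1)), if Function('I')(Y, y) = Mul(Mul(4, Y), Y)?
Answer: Rational(1630, 361) ≈ 4.5152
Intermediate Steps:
Function('I')(Y, y) = Mul(4, Pow(Y, 2))
Mul(26080, Pow(Function('I')(38, 240), -1)) = Mul(26080, Pow(Mul(4, Pow(38, 2)), -1)) = Mul(26080, Pow(Mul(4, 1444), -1)) = Mul(26080, Pow(5776, -1)) = Mul(26080, Rational(1, 5776)) = Rational(1630, 361)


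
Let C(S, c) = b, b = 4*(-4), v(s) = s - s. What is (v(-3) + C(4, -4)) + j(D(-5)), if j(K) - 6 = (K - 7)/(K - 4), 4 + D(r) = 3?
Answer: -42/5 ≈ -8.4000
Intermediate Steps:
D(r) = -1 (D(r) = -4 + 3 = -1)
v(s) = 0
b = -16
C(S, c) = -16
j(K) = 6 + (-7 + K)/(-4 + K) (j(K) = 6 + (K - 7)/(K - 4) = 6 + (-7 + K)/(-4 + K))
(v(-3) + C(4, -4)) + j(D(-5)) = (0 - 16) + (-31 + 7*(-1))/(-4 - 1) = -16 + (-31 - 7)/(-5) = -16 - ⅕*(-38) = -16 + 38/5 = -42/5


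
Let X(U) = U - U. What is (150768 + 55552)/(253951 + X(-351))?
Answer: 206320/253951 ≈ 0.81244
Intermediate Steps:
X(U) = 0
(150768 + 55552)/(253951 + X(-351)) = (150768 + 55552)/(253951 + 0) = 206320/253951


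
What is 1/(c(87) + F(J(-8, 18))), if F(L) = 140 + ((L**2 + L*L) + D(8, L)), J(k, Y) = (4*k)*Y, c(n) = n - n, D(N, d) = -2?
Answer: 1/663690 ≈ 1.5067e-6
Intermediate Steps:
c(n) = 0
J(k, Y) = 4*Y*k
F(L) = 138 + 2*L**2 (F(L) = 140 + ((L**2 + L*L) - 2) = 140 + ((L**2 + L**2) - 2) = 140 + (2*L**2 - 2) = 140 + (-2 + 2*L**2) = 138 + 2*L**2)
1/(c(87) + F(J(-8, 18))) = 1/(0 + (138 + 2*(4*18*(-8))**2)) = 1/(0 + (138 + 2*(-576)**2)) = 1/(0 + (138 + 2*331776)) = 1/(0 + (138 + 663552)) = 1/(0 + 663690) = 1/663690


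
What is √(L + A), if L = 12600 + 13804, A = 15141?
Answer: √41545 ≈ 203.83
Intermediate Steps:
L = 26404
√(L + A) = √(26404 + 15141) = √41545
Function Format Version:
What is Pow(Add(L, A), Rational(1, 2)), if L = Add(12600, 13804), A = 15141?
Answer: Pow(41545, Rational(1, 2)) ≈ 203.83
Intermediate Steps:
L = 26404
Pow(Add(L, A), Rational(1, 2)) = Pow(Add(26404, 15141), Rational(1, 2)) = Pow(41545, Rational(1, 2))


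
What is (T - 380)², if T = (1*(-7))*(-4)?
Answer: 123904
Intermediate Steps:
T = 28 (T = -7*(-4) = 28)
(T - 380)² = (28 - 380)² = (-352)² = 123904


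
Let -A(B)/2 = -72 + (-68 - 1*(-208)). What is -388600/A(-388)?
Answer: 48575/17 ≈ 2857.4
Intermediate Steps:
A(B) = -136 (A(B) = -2*(-72 + (-68 - 1*(-208))) = -2*(-72 + (-68 + 208)) = -2*(-72 + 140) = -2*68 = -136)
-388600/A(-388) = -388600/(-136) = -388600*(-1/136) = 48575/17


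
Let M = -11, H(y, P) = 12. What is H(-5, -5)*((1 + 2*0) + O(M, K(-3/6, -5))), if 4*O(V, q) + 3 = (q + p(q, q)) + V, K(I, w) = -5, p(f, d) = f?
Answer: -60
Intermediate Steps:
O(V, q) = -¾ + q/2 + V/4 (O(V, q) = -¾ + ((q + q) + V)/4 = -¾ + (2*q + V)/4 = -¾ + (V + 2*q)/4 = -¾ + (q/2 + V/4) = -¾ + q/2 + V/4)
H(-5, -5)*((1 + 2*0) + O(M, K(-3/6, -5))) = 12*((1 + 2*0) + (-¾ + (½)*(-5) + (¼)*(-11))) = 12*((1 + 0) + (-¾ - 5/2 - 11/4)) = 12*(1 - 6) = 12*(-5) = -60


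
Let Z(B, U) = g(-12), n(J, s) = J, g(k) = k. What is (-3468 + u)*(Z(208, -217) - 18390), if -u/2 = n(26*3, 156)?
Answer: 66688848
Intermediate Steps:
Z(B, U) = -12
u = -156 (u = -52*3 = -2*78 = -156)
(-3468 + u)*(Z(208, -217) - 18390) = (-3468 - 156)*(-12 - 18390) = -3624*(-18402) = 66688848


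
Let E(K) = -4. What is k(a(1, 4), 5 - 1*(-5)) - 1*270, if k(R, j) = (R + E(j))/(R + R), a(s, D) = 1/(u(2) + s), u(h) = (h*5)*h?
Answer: -623/2 ≈ -311.50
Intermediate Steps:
u(h) = 5*h² (u(h) = (5*h)*h = 5*h²)
a(s, D) = 1/(20 + s) (a(s, D) = 1/(5*2² + s) = 1/(5*4 + s) = 1/(20 + s))
k(R, j) = (-4 + R)/(2*R) (k(R, j) = (R - 4)/(R + R) = (-4 + R)/((2*R)) = (-4 + R)*(1/(2*R)) = (-4 + R)/(2*R))
k(a(1, 4), 5 - 1*(-5)) - 1*270 = (-4 + 1/(20 + 1))/(2*(1/(20 + 1))) - 1*270 = (-4 + 1/21)/(2*(1/21)) - 270 = (½)*21*(-83/21) - 270 = -83/2 - 270 = -623/2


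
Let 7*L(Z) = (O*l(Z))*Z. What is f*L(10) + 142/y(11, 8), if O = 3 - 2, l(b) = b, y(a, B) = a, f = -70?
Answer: -10858/11 ≈ -987.09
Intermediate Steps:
O = 1
L(Z) = Z²/7 (L(Z) = ((1*Z)*Z)/7 = (Z*Z)/7 = Z²/7)
f*L(10) + 142/y(11, 8) = -10*10² + 142/11 = -10*100 + 142*(1/11) = -70*100/7 + 142/11 = -1000 + 142/11 = -10858/11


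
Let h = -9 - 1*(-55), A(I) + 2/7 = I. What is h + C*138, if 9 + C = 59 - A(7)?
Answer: 42136/7 ≈ 6019.4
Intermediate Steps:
A(I) = -2/7 + I
h = 46 (h = -9 + 55 = 46)
C = 303/7 (C = -9 + (59 - (-2/7 + 7)) = -9 + (59 - 1*47/7) = -9 + (59 - 47/7) = -9 + 366/7 = 303/7 ≈ 43.286)
h + C*138 = 46 + (303/7)*138 = 46 + 41814/7 = 42136/7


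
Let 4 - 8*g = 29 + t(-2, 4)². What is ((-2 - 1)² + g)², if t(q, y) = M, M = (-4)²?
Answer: 43681/64 ≈ 682.52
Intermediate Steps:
M = 16
t(q, y) = 16
g = -281/8 (g = ½ - (29 + 16²)/8 = ½ - (29 + 256)/8 = ½ - ⅛*285 = ½ - 285/8 = -281/8 ≈ -35.125)
((-2 - 1)² + g)² = ((-2 - 1)² - 281/8)² = ((-3)² - 281/8)² = (9 - 281/8)² = (-209/8)² = 43681/64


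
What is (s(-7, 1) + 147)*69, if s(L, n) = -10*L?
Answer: 14973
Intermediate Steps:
(s(-7, 1) + 147)*69 = (-10*(-7) + 147)*69 = (70 + 147)*69 = 217*69 = 14973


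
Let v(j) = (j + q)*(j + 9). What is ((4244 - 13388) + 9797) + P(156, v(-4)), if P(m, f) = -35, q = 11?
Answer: 618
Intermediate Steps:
v(j) = (9 + j)*(11 + j) (v(j) = (j + 11)*(j + 9) = (11 + j)*(9 + j) = (9 + j)*(11 + j))
((4244 - 13388) + 9797) + P(156, v(-4)) = ((4244 - 13388) + 9797) - 35 = (-9144 + 9797) - 35 = 653 - 35 = 618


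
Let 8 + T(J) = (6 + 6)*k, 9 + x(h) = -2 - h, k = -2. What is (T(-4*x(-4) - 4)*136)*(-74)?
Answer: 322048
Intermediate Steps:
x(h) = -11 - h (x(h) = -9 + (-2 - h) = -11 - h)
T(J) = -32 (T(J) = -8 + (6 + 6)*(-2) = -8 + 12*(-2) = -8 - 24 = -32)
(T(-4*x(-4) - 4)*136)*(-74) = -32*136*(-74) = -4352*(-74) = 322048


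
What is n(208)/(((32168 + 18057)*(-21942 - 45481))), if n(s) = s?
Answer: -208/3386320175 ≈ -6.1424e-8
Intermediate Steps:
n(208)/(((32168 + 18057)*(-21942 - 45481))) = 208/(((32168 + 18057)*(-21942 - 45481))) = 208/((50225*(-67423))) = 208/(-3386320175) = 208*(-1/3386320175) = -208/3386320175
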